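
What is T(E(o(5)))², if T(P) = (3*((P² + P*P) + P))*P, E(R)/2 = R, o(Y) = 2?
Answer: 186624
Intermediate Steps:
E(R) = 2*R
T(P) = P*(3*P + 6*P²) (T(P) = (3*((P² + P²) + P))*P = (3*(2*P² + P))*P = (3*(P + 2*P²))*P = (3*P + 6*P²)*P = P*(3*P + 6*P²))
T(E(o(5)))² = ((2*2)²*(3 + 6*(2*2)))² = (4²*(3 + 6*4))² = (16*(3 + 24))² = (16*27)² = 432² = 186624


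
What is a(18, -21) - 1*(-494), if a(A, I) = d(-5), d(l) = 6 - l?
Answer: 505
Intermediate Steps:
a(A, I) = 11 (a(A, I) = 6 - 1*(-5) = 6 + 5 = 11)
a(18, -21) - 1*(-494) = 11 - 1*(-494) = 11 + 494 = 505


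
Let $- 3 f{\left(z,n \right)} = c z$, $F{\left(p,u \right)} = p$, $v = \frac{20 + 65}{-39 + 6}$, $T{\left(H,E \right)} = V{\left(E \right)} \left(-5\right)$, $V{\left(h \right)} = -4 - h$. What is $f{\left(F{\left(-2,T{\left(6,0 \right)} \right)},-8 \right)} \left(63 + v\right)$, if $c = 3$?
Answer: $\frac{3988}{33} \approx 120.85$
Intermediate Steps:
$T{\left(H,E \right)} = 20 + 5 E$ ($T{\left(H,E \right)} = \left(-4 - E\right) \left(-5\right) = 20 + 5 E$)
$v = - \frac{85}{33}$ ($v = \frac{85}{-33} = 85 \left(- \frac{1}{33}\right) = - \frac{85}{33} \approx -2.5758$)
$f{\left(z,n \right)} = - z$ ($f{\left(z,n \right)} = - \frac{3 z}{3} = - z$)
$f{\left(F{\left(-2,T{\left(6,0 \right)} \right)},-8 \right)} \left(63 + v\right) = \left(-1\right) \left(-2\right) \left(63 - \frac{85}{33}\right) = 2 \cdot \frac{1994}{33} = \frac{3988}{33}$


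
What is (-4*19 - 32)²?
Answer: 11664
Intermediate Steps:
(-4*19 - 32)² = (-76 - 32)² = (-108)² = 11664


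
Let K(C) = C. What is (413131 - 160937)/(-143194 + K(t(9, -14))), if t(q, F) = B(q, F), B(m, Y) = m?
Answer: -252194/143185 ≈ -1.7613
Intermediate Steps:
t(q, F) = q
(413131 - 160937)/(-143194 + K(t(9, -14))) = (413131 - 160937)/(-143194 + 9) = 252194/(-143185) = 252194*(-1/143185) = -252194/143185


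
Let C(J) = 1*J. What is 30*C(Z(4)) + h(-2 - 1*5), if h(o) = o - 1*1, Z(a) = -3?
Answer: -98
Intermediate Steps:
C(J) = J
h(o) = -1 + o (h(o) = o - 1 = -1 + o)
30*C(Z(4)) + h(-2 - 1*5) = 30*(-3) + (-1 + (-2 - 1*5)) = -90 + (-1 + (-2 - 5)) = -90 + (-1 - 7) = -90 - 8 = -98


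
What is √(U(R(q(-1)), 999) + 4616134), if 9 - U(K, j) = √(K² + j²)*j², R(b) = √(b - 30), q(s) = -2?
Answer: √(4616143 - 998001*√997969) ≈ 31502.0*I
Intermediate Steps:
R(b) = √(-30 + b)
U(K, j) = 9 - j²*√(K² + j²) (U(K, j) = 9 - √(K² + j²)*j² = 9 - j²*√(K² + j²))
√(U(R(q(-1)), 999) + 4616134) = √((9 - 1*999²*√((√(-30 - 2))² + 999²)) + 4616134) = √((9 - 1*998001*√((√(-32))² + 998001)) + 4616134) = √((9 - 1*998001*√((4*I*√2)² + 998001)) + 4616134) = √((9 - 1*998001*√(-32 + 998001)) + 4616134) = √((9 - 1*998001*√997969) + 4616134) = √((9 - 998001*√997969) + 4616134) = √(4616143 - 998001*√997969)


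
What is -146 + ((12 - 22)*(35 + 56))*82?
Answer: -74766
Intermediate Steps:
-146 + ((12 - 22)*(35 + 56))*82 = -146 - 10*91*82 = -146 - 910*82 = -146 - 74620 = -74766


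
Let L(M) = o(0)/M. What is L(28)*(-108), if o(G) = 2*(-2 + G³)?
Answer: 108/7 ≈ 15.429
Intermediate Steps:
o(G) = -4 + 2*G³
L(M) = -4/M (L(M) = (-4 + 2*0³)/M = (-4 + 2*0)/M = (-4 + 0)/M = -4/M)
L(28)*(-108) = -4/28*(-108) = -4*1/28*(-108) = -⅐*(-108) = 108/7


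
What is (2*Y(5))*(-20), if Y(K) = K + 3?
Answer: -320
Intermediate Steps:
Y(K) = 3 + K
(2*Y(5))*(-20) = (2*(3 + 5))*(-20) = (2*8)*(-20) = 16*(-20) = -320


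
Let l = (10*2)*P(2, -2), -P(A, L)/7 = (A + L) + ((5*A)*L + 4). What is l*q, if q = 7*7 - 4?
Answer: 100800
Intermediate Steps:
P(A, L) = -28 - 7*A - 7*L - 35*A*L (P(A, L) = -7*((A + L) + ((5*A)*L + 4)) = -7*((A + L) + (5*A*L + 4)) = -7*((A + L) + (4 + 5*A*L)) = -7*(4 + A + L + 5*A*L) = -28 - 7*A - 7*L - 35*A*L)
q = 45 (q = 49 - 4 = 45)
l = 2240 (l = (10*2)*(-28 - 7*2 - 7*(-2) - 35*2*(-2)) = 20*(-28 - 14 + 14 + 140) = 20*112 = 2240)
l*q = 2240*45 = 100800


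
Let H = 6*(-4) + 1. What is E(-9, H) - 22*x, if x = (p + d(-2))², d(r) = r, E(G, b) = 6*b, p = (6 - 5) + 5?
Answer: -490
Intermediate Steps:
p = 6 (p = 1 + 5 = 6)
H = -23 (H = -24 + 1 = -23)
x = 16 (x = (6 - 2)² = 4² = 16)
E(-9, H) - 22*x = 6*(-23) - 22*16 = -138 - 352 = -490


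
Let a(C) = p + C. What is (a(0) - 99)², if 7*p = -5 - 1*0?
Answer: 487204/49 ≈ 9942.9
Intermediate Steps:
p = -5/7 (p = (-5 - 1*0)/7 = (-5 + 0)/7 = (⅐)*(-5) = -5/7 ≈ -0.71429)
a(C) = -5/7 + C
(a(0) - 99)² = ((-5/7 + 0) - 99)² = (-5/7 - 99)² = (-698/7)² = 487204/49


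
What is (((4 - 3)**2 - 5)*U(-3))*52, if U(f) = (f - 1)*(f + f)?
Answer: -4992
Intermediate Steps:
U(f) = 2*f*(-1 + f) (U(f) = (-1 + f)*(2*f) = 2*f*(-1 + f))
(((4 - 3)**2 - 5)*U(-3))*52 = (((4 - 3)**2 - 5)*(2*(-3)*(-1 - 3)))*52 = ((1**2 - 5)*(2*(-3)*(-4)))*52 = ((1 - 5)*24)*52 = -4*24*52 = -96*52 = -4992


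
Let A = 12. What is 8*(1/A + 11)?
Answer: 266/3 ≈ 88.667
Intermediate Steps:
8*(1/A + 11) = 8*(1/12 + 11) = 8*(133/12) = 266/3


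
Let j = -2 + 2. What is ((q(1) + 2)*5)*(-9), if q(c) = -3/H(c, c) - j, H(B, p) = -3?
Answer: -135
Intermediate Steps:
j = 0
q(c) = 1 (q(c) = -3/(-3) - 1*0 = -3*(-⅓) + 0 = 1 + 0 = 1)
((q(1) + 2)*5)*(-9) = ((1 + 2)*5)*(-9) = (3*5)*(-9) = 15*(-9) = -135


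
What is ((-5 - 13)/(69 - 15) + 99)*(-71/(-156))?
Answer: 5254/117 ≈ 44.906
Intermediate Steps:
((-5 - 13)/(69 - 15) + 99)*(-71/(-156)) = (-18/54 + 99)*(-71*(-1/156)) = (-18*1/54 + 99)*(71/156) = (-1/3 + 99)*(71/156) = (296/3)*(71/156) = 5254/117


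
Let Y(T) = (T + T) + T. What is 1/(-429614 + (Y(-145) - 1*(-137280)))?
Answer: -1/292769 ≈ -3.4157e-6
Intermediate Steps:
Y(T) = 3*T (Y(T) = 2*T + T = 3*T)
1/(-429614 + (Y(-145) - 1*(-137280))) = 1/(-429614 + (3*(-145) - 1*(-137280))) = 1/(-429614 + (-435 + 137280)) = 1/(-429614 + 136845) = 1/(-292769) = -1/292769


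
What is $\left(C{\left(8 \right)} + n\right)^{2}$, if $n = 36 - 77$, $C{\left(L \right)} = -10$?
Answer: $2601$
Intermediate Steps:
$n = -41$ ($n = 36 - 77 = -41$)
$\left(C{\left(8 \right)} + n\right)^{2} = \left(-10 - 41\right)^{2} = \left(-51\right)^{2} = 2601$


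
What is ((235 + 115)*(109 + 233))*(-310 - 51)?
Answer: -43211700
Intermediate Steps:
((235 + 115)*(109 + 233))*(-310 - 51) = (350*342)*(-361) = 119700*(-361) = -43211700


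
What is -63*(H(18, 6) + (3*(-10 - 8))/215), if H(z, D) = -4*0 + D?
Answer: -77868/215 ≈ -362.18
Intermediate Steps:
H(z, D) = D (H(z, D) = 0 + D = D)
-63*(H(18, 6) + (3*(-10 - 8))/215) = -63*(6 + (3*(-10 - 8))/215) = -63*(6 + (3*(-18))*(1/215)) = -63*(6 - 54*1/215) = -63*(6 - 54/215) = -63*1236/215 = -77868/215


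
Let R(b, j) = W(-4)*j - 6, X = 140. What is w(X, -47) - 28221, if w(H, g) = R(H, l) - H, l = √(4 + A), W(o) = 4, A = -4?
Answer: -28367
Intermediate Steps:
l = 0 (l = √(4 - 4) = √0 = 0)
R(b, j) = -6 + 4*j (R(b, j) = 4*j - 6 = -6 + 4*j)
w(H, g) = -6 - H (w(H, g) = (-6 + 4*0) - H = (-6 + 0) - H = -6 - H)
w(X, -47) - 28221 = (-6 - 1*140) - 28221 = (-6 - 140) - 28221 = -146 - 28221 = -28367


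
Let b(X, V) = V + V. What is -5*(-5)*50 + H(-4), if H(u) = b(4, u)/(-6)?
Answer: 3754/3 ≈ 1251.3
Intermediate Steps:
b(X, V) = 2*V
H(u) = -u/3 (H(u) = (2*u)/(-6) = (2*u)*(-⅙) = -u/3)
-5*(-5)*50 + H(-4) = -5*(-5)*50 - ⅓*(-4) = 25*50 + 4/3 = 1250 + 4/3 = 3754/3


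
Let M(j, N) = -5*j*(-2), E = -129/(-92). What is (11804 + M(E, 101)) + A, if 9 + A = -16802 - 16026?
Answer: -966873/46 ≈ -21019.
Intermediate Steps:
E = 129/92 (E = -129*(-1/92) = 129/92 ≈ 1.4022)
M(j, N) = 10*j
A = -32837 (A = -9 + (-16802 - 16026) = -9 - 32828 = -32837)
(11804 + M(E, 101)) + A = (11804 + 10*(129/92)) - 32837 = (11804 + 645/46) - 32837 = 543629/46 - 32837 = -966873/46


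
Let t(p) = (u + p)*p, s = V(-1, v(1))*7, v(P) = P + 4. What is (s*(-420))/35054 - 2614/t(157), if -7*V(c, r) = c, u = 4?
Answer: -51123748/443029979 ≈ -0.11540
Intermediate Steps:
v(P) = 4 + P
V(c, r) = -c/7
s = 1 (s = -1/7*(-1)*7 = (1/7)*7 = 1)
t(p) = p*(4 + p) (t(p) = (4 + p)*p = p*(4 + p))
(s*(-420))/35054 - 2614/t(157) = (1*(-420))/35054 - 2614*1/(157*(4 + 157)) = -420*1/35054 - 2614/(157*161) = -210/17527 - 2614/25277 = -51123748/443029979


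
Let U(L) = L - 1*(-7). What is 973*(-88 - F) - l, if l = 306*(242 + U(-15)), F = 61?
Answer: -216581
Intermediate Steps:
U(L) = 7 + L (U(L) = L + 7 = 7 + L)
l = 71604 (l = 306*(242 + (7 - 15)) = 306*(242 - 8) = 306*234 = 71604)
973*(-88 - F) - l = 973*(-88 - 1*61) - 1*71604 = 973*(-88 - 61) - 71604 = 973*(-149) - 71604 = -144977 - 71604 = -216581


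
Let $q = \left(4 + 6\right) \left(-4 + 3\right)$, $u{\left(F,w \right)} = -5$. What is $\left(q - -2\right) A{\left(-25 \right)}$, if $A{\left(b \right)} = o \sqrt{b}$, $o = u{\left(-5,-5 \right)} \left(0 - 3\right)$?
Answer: $- 600 i \approx - 600.0 i$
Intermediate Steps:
$q = -10$ ($q = 10 \left(-1\right) = -10$)
$o = 15$ ($o = - 5 \left(0 - 3\right) = \left(-5\right) \left(-3\right) = 15$)
$A{\left(b \right)} = 15 \sqrt{b}$
$\left(q - -2\right) A{\left(-25 \right)} = \left(-10 - -2\right) 15 \sqrt{-25} = \left(-10 + 2\right) 15 \cdot 5 i = - 8 \cdot 75 i = - 600 i$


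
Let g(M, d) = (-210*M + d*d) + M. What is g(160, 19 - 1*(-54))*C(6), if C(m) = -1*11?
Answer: 309221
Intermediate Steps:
g(M, d) = d² - 209*M (g(M, d) = (-210*M + d²) + M = (d² - 210*M) + M = d² - 209*M)
C(m) = -11
g(160, 19 - 1*(-54))*C(6) = ((19 - 1*(-54))² - 209*160)*(-11) = ((19 + 54)² - 33440)*(-11) = (73² - 33440)*(-11) = (5329 - 33440)*(-11) = -28111*(-11) = 309221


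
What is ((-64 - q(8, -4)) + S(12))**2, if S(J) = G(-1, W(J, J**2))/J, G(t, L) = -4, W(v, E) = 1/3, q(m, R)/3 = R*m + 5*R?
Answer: 75625/9 ≈ 8402.8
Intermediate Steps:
q(m, R) = 15*R + 3*R*m (q(m, R) = 3*(R*m + 5*R) = 3*(5*R + R*m) = 15*R + 3*R*m)
W(v, E) = 1/3 (W(v, E) = 1*(1/3) = 1/3)
S(J) = -4/J
((-64 - q(8, -4)) + S(12))**2 = ((-64 - 3*(-4)*(5 + 8)) - 4/12)**2 = ((-64 - 3*(-4)*13) - 4*1/12)**2 = ((-64 - 1*(-156)) - 1/3)**2 = ((-64 + 156) - 1/3)**2 = (92 - 1/3)**2 = (275/3)**2 = 75625/9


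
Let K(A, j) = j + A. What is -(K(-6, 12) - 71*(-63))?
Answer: -4479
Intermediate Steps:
K(A, j) = A + j
-(K(-6, 12) - 71*(-63)) = -((-6 + 12) - 71*(-63)) = -(6 + 4473) = -1*4479 = -4479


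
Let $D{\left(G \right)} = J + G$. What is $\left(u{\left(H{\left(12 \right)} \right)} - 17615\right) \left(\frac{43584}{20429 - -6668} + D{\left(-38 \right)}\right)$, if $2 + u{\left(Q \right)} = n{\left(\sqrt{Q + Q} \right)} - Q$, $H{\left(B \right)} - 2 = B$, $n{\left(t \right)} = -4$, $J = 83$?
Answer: $- \frac{22272105615}{27097} \approx -8.2194 \cdot 10^{5}$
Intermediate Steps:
$H{\left(B \right)} = 2 + B$
$D{\left(G \right)} = 83 + G$
$u{\left(Q \right)} = -6 - Q$ ($u{\left(Q \right)} = -2 - \left(4 + Q\right) = -6 - Q$)
$\left(u{\left(H{\left(12 \right)} \right)} - 17615\right) \left(\frac{43584}{20429 - -6668} + D{\left(-38 \right)}\right) = \left(\left(-6 - \left(2 + 12\right)\right) - 17615\right) \left(\frac{43584}{20429 - -6668} + \left(83 - 38\right)\right) = \left(\left(-6 - 14\right) - 17615\right) \left(\frac{43584}{20429 + 6668} + 45\right) = \left(\left(-6 - 14\right) - 17615\right) \left(\frac{43584}{27097} + 45\right) = \left(-20 - 17615\right) \left(43584 \cdot \frac{1}{27097} + 45\right) = - 17635 \left(\frac{43584}{27097} + 45\right) = \left(-17635\right) \frac{1262949}{27097} = - \frac{22272105615}{27097}$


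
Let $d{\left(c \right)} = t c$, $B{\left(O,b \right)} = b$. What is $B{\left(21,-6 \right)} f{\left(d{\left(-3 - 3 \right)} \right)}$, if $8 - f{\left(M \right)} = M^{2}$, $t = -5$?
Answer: $5352$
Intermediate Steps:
$d{\left(c \right)} = - 5 c$
$f{\left(M \right)} = 8 - M^{2}$
$B{\left(21,-6 \right)} f{\left(d{\left(-3 - 3 \right)} \right)} = - 6 \left(8 - \left(- 5 \left(-3 - 3\right)\right)^{2}\right) = - 6 \left(8 - \left(\left(-5\right) \left(-6\right)\right)^{2}\right) = - 6 \left(8 - 30^{2}\right) = - 6 \left(8 - 900\right) = \left(-6\right) \left(-892\right) = 5352$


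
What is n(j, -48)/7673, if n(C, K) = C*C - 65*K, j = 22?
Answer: 3604/7673 ≈ 0.46970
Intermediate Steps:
n(C, K) = C² - 65*K
n(j, -48)/7673 = (22² - 65*(-48))/7673 = (484 + 3120)*(1/7673) = 3604*(1/7673) = 3604/7673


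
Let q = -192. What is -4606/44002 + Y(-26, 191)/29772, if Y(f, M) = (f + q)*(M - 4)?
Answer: -9851609/6683814 ≈ -1.4739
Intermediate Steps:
Y(f, M) = (-192 + f)*(-4 + M) (Y(f, M) = (f - 192)*(M - 4) = (-192 + f)*(-4 + M))
-4606/44002 + Y(-26, 191)/29772 = -4606/44002 + (768 - 192*191 - 4*(-26) + 191*(-26))/29772 = -4606*1/44002 + (768 - 36672 + 104 - 4966)*(1/29772) = -47/449 - 40766*1/29772 = -47/449 - 20383/14886 = -9851609/6683814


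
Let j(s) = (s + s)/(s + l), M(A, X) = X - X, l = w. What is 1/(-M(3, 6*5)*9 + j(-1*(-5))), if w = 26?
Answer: 31/10 ≈ 3.1000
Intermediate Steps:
l = 26
M(A, X) = 0
j(s) = 2*s/(26 + s) (j(s) = (s + s)/(s + 26) = (2*s)/(26 + s) = 2*s/(26 + s))
1/(-M(3, 6*5)*9 + j(-1*(-5))) = 1/(-1*0*9 + 2*(-1*(-5))/(26 - 1*(-5))) = 1/(0*9 + 2*5/(26 + 5)) = 1/(0 + 2*5/31) = 1/(0 + 2*5*(1/31)) = 1/(0 + 10/31) = 1/(10/31) = 31/10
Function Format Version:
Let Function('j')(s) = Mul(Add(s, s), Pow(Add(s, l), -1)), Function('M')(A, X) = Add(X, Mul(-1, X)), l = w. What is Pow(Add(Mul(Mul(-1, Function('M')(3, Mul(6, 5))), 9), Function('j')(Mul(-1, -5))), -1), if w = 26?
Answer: Rational(31, 10) ≈ 3.1000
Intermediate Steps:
l = 26
Function('M')(A, X) = 0
Function('j')(s) = Mul(2, s, Pow(Add(26, s), -1)) (Function('j')(s) = Mul(Add(s, s), Pow(Add(s, 26), -1)) = Mul(Mul(2, s), Pow(Add(26, s), -1)) = Mul(2, s, Pow(Add(26, s), -1)))
Pow(Add(Mul(Mul(-1, Function('M')(3, Mul(6, 5))), 9), Function('j')(Mul(-1, -5))), -1) = Pow(Add(Mul(Mul(-1, 0), 9), Mul(2, Mul(-1, -5), Pow(Add(26, Mul(-1, -5)), -1))), -1) = Pow(Add(Mul(0, 9), Mul(2, 5, Pow(Add(26, 5), -1))), -1) = Pow(Add(0, Mul(2, 5, Pow(31, -1))), -1) = Pow(Add(0, Mul(2, 5, Rational(1, 31))), -1) = Pow(Add(0, Rational(10, 31)), -1) = Pow(Rational(10, 31), -1) = Rational(31, 10)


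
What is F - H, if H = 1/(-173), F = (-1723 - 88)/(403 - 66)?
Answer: -312966/58301 ≈ -5.3681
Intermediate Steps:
F = -1811/337 ≈ -5.3739
H = -1/173 ≈ -0.0057803
F - H = -1811/337 - 1*(-1/173) = -1811/337 + 1/173 = -312966/58301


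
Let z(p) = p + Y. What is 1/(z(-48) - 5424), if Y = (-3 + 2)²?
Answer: -1/5471 ≈ -0.00018278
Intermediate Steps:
Y = 1 (Y = (-1)² = 1)
z(p) = 1 + p (z(p) = p + 1 = 1 + p)
1/(z(-48) - 5424) = 1/((1 - 48) - 5424) = 1/(-47 - 5424) = 1/(-5471) = -1/5471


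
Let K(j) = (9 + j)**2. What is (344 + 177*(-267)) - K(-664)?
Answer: -475940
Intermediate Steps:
(344 + 177*(-267)) - K(-664) = (344 + 177*(-267)) - (9 - 664)**2 = (344 - 47259) - 1*(-655)**2 = -46915 - 1*429025 = -46915 - 429025 = -475940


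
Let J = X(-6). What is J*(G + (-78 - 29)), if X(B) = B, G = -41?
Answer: 888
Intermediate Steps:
J = -6
J*(G + (-78 - 29)) = -6*(-41 + (-78 - 29)) = -6*(-41 - 107) = -6*(-148) = 888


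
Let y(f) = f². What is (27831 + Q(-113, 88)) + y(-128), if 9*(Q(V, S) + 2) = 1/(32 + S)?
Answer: 47750041/1080 ≈ 44213.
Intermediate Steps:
Q(V, S) = -2 + 1/(9*(32 + S))
(27831 + Q(-113, 88)) + y(-128) = (27831 + (-575 - 18*88)/(9*(32 + 88))) + (-128)² = (27831 + (⅑)*(-575 - 1584)/120) + 16384 = (27831 + (⅑)*(1/120)*(-2159)) + 16384 = (27831 - 2159/1080) + 16384 = 30055321/1080 + 16384 = 47750041/1080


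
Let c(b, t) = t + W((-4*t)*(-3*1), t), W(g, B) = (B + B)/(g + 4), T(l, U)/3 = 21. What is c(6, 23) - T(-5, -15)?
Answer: -5577/140 ≈ -39.836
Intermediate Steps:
T(l, U) = 63 (T(l, U) = 3*21 = 63)
W(g, B) = 2*B/(4 + g) (W(g, B) = (2*B)/(4 + g) = 2*B/(4 + g))
c(b, t) = t + 2*t/(4 + 12*t) (c(b, t) = t + 2*t/(4 + (-4*t)*(-3*1)) = t + 2*t/(4 - 4*t*(-3)) = t + 2*t/(4 + 12*t))
c(6, 23) - T(-5, -15) = (3/2)*23*(1 + 2*23)/(1 + 3*23) - 1*63 = (3/2)*23*(1 + 46)/(1 + 69) - 63 = (3/2)*23*47/70 - 63 = (3/2)*23*(1/70)*47 - 63 = 3243/140 - 63 = -5577/140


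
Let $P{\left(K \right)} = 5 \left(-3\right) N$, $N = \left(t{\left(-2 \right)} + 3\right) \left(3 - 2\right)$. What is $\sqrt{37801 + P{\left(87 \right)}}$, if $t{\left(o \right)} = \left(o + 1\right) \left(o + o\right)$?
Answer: $8 \sqrt{589} \approx 194.15$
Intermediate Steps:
$t{\left(o \right)} = 2 o \left(1 + o\right)$ ($t{\left(o \right)} = \left(1 + o\right) 2 o = 2 o \left(1 + o\right)$)
$N = 7$ ($N = \left(2 \left(-2\right) \left(1 - 2\right) + 3\right) \left(3 - 2\right) = \left(2 \left(-2\right) \left(-1\right) + 3\right) 1 = \left(4 + 3\right) 1 = 7 \cdot 1 = 7$)
$P{\left(K \right)} = -105$ ($P{\left(K \right)} = 5 \left(-3\right) 7 = \left(-15\right) 7 = -105$)
$\sqrt{37801 + P{\left(87 \right)}} = \sqrt{37801 - 105} = \sqrt{37696} = 8 \sqrt{589}$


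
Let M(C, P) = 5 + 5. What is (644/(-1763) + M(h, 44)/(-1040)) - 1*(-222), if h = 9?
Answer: 40635405/183352 ≈ 221.63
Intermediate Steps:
M(C, P) = 10
(644/(-1763) + M(h, 44)/(-1040)) - 1*(-222) = (644/(-1763) + 10/(-1040)) - 1*(-222) = (644*(-1/1763) + 10*(-1/1040)) + 222 = (-644/1763 - 1/104) + 222 = -68739/183352 + 222 = 40635405/183352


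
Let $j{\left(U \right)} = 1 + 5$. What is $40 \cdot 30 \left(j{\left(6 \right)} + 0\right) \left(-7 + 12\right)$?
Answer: $36000$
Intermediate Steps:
$j{\left(U \right)} = 6$
$40 \cdot 30 \left(j{\left(6 \right)} + 0\right) \left(-7 + 12\right) = 40 \cdot 30 \left(6 + 0\right) \left(-7 + 12\right) = 1200 \cdot 6 \cdot 5 = 1200 \cdot 30 = 36000$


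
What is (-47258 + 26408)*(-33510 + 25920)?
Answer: 158251500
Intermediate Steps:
(-47258 + 26408)*(-33510 + 25920) = -20850*(-7590) = 158251500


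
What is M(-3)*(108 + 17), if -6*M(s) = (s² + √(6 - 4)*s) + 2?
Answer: -1375/6 + 125*√2/2 ≈ -140.78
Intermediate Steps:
M(s) = -⅓ - s²/6 - s*√2/6 (M(s) = -((s² + √(6 - 4)*s) + 2)/6 = -((s² + √2*s) + 2)/6 = -((s² + s*√2) + 2)/6 = -(2 + s² + s*√2)/6 = -⅓ - s²/6 - s*√2/6)
M(-3)*(108 + 17) = (-⅓ - ⅙*(-3)² - ⅙*(-3)*√2)*(108 + 17) = (-⅓ - ⅙*9 + √2/2)*125 = (-⅓ - 3/2 + √2/2)*125 = (-11/6 + √2/2)*125 = -1375/6 + 125*√2/2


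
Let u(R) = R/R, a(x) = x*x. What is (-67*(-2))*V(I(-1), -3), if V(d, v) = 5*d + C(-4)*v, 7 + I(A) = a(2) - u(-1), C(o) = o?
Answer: -1072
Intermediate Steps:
a(x) = x²
u(R) = 1
I(A) = -4 (I(A) = -7 + (2² - 1*1) = -7 + (4 - 1) = -7 + 3 = -4)
V(d, v) = -4*v + 5*d (V(d, v) = 5*d - 4*v = -4*v + 5*d)
(-67*(-2))*V(I(-1), -3) = (-67*(-2))*(-4*(-3) + 5*(-4)) = 134*(12 - 20) = 134*(-8) = -1072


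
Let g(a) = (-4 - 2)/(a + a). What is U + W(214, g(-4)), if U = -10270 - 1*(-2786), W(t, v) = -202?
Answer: -7686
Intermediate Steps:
g(a) = -3/a (g(a) = -6*1/(2*a) = -3/a)
U = -7484 (U = -10270 + 2786 = -7484)
U + W(214, g(-4)) = -7484 - 202 = -7686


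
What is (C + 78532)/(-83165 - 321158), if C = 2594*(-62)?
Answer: 82296/404323 ≈ 0.20354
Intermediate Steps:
C = -160828
(C + 78532)/(-83165 - 321158) = (-160828 + 78532)/(-83165 - 321158) = -82296/(-404323) = -82296*(-1/404323) = 82296/404323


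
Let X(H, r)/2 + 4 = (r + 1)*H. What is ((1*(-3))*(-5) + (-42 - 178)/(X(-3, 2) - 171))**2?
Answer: 10080625/38809 ≈ 259.75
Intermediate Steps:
X(H, r) = -8 + 2*H*(1 + r) (X(H, r) = -8 + 2*((r + 1)*H) = -8 + 2*((1 + r)*H) = -8 + 2*(H*(1 + r)) = -8 + 2*H*(1 + r))
((1*(-3))*(-5) + (-42 - 178)/(X(-3, 2) - 171))**2 = ((1*(-3))*(-5) + (-42 - 178)/((-8 + 2*(-3) + 2*(-3)*2) - 171))**2 = (-3*(-5) - 220/((-8 - 6 - 12) - 171))**2 = (15 - 220/(-26 - 171))**2 = (15 - 220/(-197))**2 = (15 - 220*(-1/197))**2 = (15 + 220/197)**2 = (3175/197)**2 = 10080625/38809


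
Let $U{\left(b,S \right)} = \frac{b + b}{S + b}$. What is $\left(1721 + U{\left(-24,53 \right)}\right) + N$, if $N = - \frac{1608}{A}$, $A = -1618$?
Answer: $\frac{40360865}{23461} \approx 1720.3$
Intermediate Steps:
$N = \frac{804}{809}$ ($N = - \frac{1608}{-1618} = \left(-1608\right) \left(- \frac{1}{1618}\right) = \frac{804}{809} \approx 0.99382$)
$U{\left(b,S \right)} = \frac{2 b}{S + b}$
$\left(1721 + U{\left(-24,53 \right)}\right) + N = \left(1721 + 2 \left(-24\right) \frac{1}{53 - 24}\right) + \frac{804}{809} = \left(1721 + 2 \left(-24\right) \frac{1}{29}\right) + \frac{804}{809} = \left(1721 - \frac{48}{29}\right) + \frac{804}{809} = \frac{49861}{29} + \frac{804}{809} = \frac{40360865}{23461}$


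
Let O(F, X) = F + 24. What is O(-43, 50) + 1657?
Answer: 1638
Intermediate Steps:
O(F, X) = 24 + F
O(-43, 50) + 1657 = (24 - 43) + 1657 = -19 + 1657 = 1638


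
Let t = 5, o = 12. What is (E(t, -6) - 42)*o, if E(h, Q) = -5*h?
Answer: -804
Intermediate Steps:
(E(t, -6) - 42)*o = (-5*5 - 42)*12 = (-25 - 42)*12 = -67*12 = -804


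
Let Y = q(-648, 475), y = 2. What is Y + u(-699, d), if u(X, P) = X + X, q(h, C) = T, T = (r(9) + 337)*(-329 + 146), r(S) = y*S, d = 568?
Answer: -66363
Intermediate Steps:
r(S) = 2*S
T = -64965 (T = (2*9 + 337)*(-329 + 146) = (18 + 337)*(-183) = 355*(-183) = -64965)
q(h, C) = -64965
u(X, P) = 2*X
Y = -64965
Y + u(-699, d) = -64965 + 2*(-699) = -64965 - 1398 = -66363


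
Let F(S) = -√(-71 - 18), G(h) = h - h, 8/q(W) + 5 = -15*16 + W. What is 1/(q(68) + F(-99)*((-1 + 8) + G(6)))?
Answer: -1416/136625833 + 219303*I*√89/136625833 ≈ -1.0364e-5 + 0.015143*I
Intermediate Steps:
q(W) = 8/(-245 + W) (q(W) = 8/(-5 + (-15*16 + W)) = 8/(-5 + (-240 + W)) = 8/(-245 + W))
G(h) = 0
F(S) = -I*√89 (F(S) = -√(-89) = -I*√89)
1/(q(68) + F(-99)*((-1 + 8) + G(6))) = 1/(8/(-245 + 68) + (-I*√89)*((-1 + 8) + 0)) = 1/(8/(-177) + (-I*√89)*(7 + 0)) = 1/(8*(-1/177) - I*√89*7) = 1/(-8/177 - 7*I*√89)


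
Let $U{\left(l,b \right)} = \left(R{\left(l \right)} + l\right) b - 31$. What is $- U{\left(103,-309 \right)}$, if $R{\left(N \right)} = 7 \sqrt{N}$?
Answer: $31858 + 2163 \sqrt{103} \approx 53810.0$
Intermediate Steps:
$U{\left(l,b \right)} = -31 + b \left(l + 7 \sqrt{l}\right)$ ($U{\left(l,b \right)} = \left(7 \sqrt{l} + l\right) b - 31 = \left(l + 7 \sqrt{l}\right) b - 31 = b \left(l + 7 \sqrt{l}\right) - 31 = -31 + b \left(l + 7 \sqrt{l}\right)$)
$- U{\left(103,-309 \right)} = - (-31 - 31827 + 7 \left(-309\right) \sqrt{103}) = - (-31 - 31827 - 2163 \sqrt{103}) = - (-31858 - 2163 \sqrt{103}) = 31858 + 2163 \sqrt{103}$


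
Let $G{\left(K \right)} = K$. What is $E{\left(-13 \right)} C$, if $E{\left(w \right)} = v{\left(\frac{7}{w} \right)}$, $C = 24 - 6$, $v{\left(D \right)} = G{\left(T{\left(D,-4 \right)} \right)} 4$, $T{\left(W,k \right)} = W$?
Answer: $- \frac{504}{13} \approx -38.769$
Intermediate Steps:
$v{\left(D \right)} = 4 D$ ($v{\left(D \right)} = D 4 = 4 D$)
$C = 18$ ($C = 24 - 6 = 18$)
$E{\left(w \right)} = \frac{28}{w}$ ($E{\left(w \right)} = 4 \frac{7}{w} = \frac{28}{w}$)
$E{\left(-13 \right)} C = \frac{28}{-13} \cdot 18 = 28 \left(- \frac{1}{13}\right) 18 = \left(- \frac{28}{13}\right) 18 = - \frac{504}{13}$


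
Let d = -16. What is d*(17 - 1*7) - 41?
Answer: -201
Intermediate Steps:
d*(17 - 1*7) - 41 = -16*(17 - 1*7) - 41 = -16*(17 - 7) - 41 = -16*10 - 41 = -160 - 41 = -201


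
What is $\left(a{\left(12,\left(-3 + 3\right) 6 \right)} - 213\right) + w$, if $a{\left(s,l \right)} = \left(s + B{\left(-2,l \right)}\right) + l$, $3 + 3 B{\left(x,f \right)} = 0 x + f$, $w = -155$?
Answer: $-357$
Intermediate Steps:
$B{\left(x,f \right)} = -1 + \frac{f}{3}$ ($B{\left(x,f \right)} = -1 + \frac{0 x + f}{3} = -1 + \frac{0 + f}{3} = -1 + \frac{f}{3}$)
$a{\left(s,l \right)} = -1 + s + \frac{4 l}{3}$ ($a{\left(s,l \right)} = \left(s + \left(-1 + \frac{l}{3}\right)\right) + l = \left(-1 + s + \frac{l}{3}\right) + l = -1 + s + \frac{4 l}{3}$)
$\left(a{\left(12,\left(-3 + 3\right) 6 \right)} - 213\right) + w = \left(\left(-1 + 12 + \frac{4 \left(-3 + 3\right) 6}{3}\right) - 213\right) - 155 = \left(\left(-1 + 12 + \frac{4 \cdot 0 \cdot 6}{3}\right) - 213\right) - 155 = \left(\left(-1 + 12 + \frac{4}{3} \cdot 0\right) - 213\right) - 155 = \left(\left(-1 + 12 + 0\right) - 213\right) - 155 = \left(11 - 213\right) - 155 = -202 - 155 = -357$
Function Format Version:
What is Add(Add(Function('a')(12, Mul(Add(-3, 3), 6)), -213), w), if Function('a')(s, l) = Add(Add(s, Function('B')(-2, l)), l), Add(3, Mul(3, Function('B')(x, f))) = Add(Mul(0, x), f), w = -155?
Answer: -357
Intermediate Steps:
Function('B')(x, f) = Add(-1, Mul(Rational(1, 3), f)) (Function('B')(x, f) = Add(-1, Mul(Rational(1, 3), Add(Mul(0, x), f))) = Add(-1, Mul(Rational(1, 3), Add(0, f))) = Add(-1, Mul(Rational(1, 3), f)))
Function('a')(s, l) = Add(-1, s, Mul(Rational(4, 3), l)) (Function('a')(s, l) = Add(Add(s, Add(-1, Mul(Rational(1, 3), l))), l) = Add(Add(-1, s, Mul(Rational(1, 3), l)), l) = Add(-1, s, Mul(Rational(4, 3), l)))
Add(Add(Function('a')(12, Mul(Add(-3, 3), 6)), -213), w) = Add(Add(Add(-1, 12, Mul(Rational(4, 3), Mul(Add(-3, 3), 6))), -213), -155) = Add(Add(Add(-1, 12, Mul(Rational(4, 3), Mul(0, 6))), -213), -155) = Add(Add(Add(-1, 12, Mul(Rational(4, 3), 0)), -213), -155) = Add(Add(Add(-1, 12, 0), -213), -155) = Add(Add(11, -213), -155) = Add(-202, -155) = -357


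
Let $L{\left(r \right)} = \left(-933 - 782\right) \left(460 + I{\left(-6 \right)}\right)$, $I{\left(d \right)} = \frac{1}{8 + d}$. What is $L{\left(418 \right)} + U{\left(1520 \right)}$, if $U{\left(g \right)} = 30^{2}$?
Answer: $- \frac{1577715}{2} \approx -7.8886 \cdot 10^{5}$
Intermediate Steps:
$U{\left(g \right)} = 900$
$L{\left(r \right)} = - \frac{1579515}{2}$ ($L{\left(r \right)} = \left(-933 - 782\right) \left(460 + \frac{1}{8 - 6}\right) = - 1715 \left(460 + \frac{1}{2}\right) = \left(-1715\right) \frac{921}{2} = - \frac{1579515}{2}$)
$L{\left(418 \right)} + U{\left(1520 \right)} = - \frac{1579515}{2} + 900 = - \frac{1577715}{2}$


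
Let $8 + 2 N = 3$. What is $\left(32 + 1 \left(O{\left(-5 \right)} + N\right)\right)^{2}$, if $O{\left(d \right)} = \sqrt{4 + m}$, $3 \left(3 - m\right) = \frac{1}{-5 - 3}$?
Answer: $\frac{21055}{24} + \frac{767 \sqrt{6}}{12} \approx 1033.9$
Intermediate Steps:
$N = - \frac{5}{2}$ ($N = -4 + \frac{1}{2} \cdot 3 = -4 + \frac{3}{2} = - \frac{5}{2} \approx -2.5$)
$m = \frac{73}{24}$ ($m = 3 - \frac{1}{3 \left(-5 - 3\right)} = 3 - \frac{1}{3 \left(-8\right)} = 3 - - \frac{1}{24} = 3 + \frac{1}{24} = \frac{73}{24} \approx 3.0417$)
$O{\left(d \right)} = \frac{13 \sqrt{6}}{12}$ ($O{\left(d \right)} = \sqrt{4 + \frac{73}{24}} = \sqrt{\frac{169}{24}} = \frac{13 \sqrt{6}}{12}$)
$\left(32 + 1 \left(O{\left(-5 \right)} + N\right)\right)^{2} = \left(32 + 1 \left(\frac{13 \sqrt{6}}{12} - \frac{5}{2}\right)\right)^{2} = \left(32 + 1 \left(- \frac{5}{2} + \frac{13 \sqrt{6}}{12}\right)\right)^{2} = \left(32 - \left(\frac{5}{2} - \frac{13 \sqrt{6}}{12}\right)\right)^{2} = \left(\frac{59}{2} + \frac{13 \sqrt{6}}{12}\right)^{2}$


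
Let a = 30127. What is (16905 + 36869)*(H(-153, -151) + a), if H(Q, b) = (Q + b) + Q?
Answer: 1595474580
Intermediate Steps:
H(Q, b) = b + 2*Q
(16905 + 36869)*(H(-153, -151) + a) = (16905 + 36869)*((-151 + 2*(-153)) + 30127) = 53774*((-151 - 306) + 30127) = 53774*(-457 + 30127) = 53774*29670 = 1595474580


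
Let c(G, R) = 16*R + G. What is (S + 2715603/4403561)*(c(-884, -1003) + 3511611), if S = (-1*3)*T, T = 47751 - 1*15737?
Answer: -1477983935773828161/4403561 ≈ -3.3563e+11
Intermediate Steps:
T = 32014 (T = 47751 - 15737 = 32014)
c(G, R) = G + 16*R
S = -96042 (S = -1*3*32014 = -3*32014 = -96042)
(S + 2715603/4403561)*(c(-884, -1003) + 3511611) = (-96042 + 2715603/4403561)*((-884 + 16*(-1003)) + 3511611) = (-96042 + 2715603*(1/4403561))*((-884 - 16048) + 3511611) = (-96042 + 2715603/4403561)*(-16932 + 3511611) = -422924089959/4403561*3494679 = -1477983935773828161/4403561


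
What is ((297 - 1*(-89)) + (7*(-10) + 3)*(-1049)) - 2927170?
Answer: -2856501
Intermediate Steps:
((297 - 1*(-89)) + (7*(-10) + 3)*(-1049)) - 2927170 = ((297 + 89) + (-70 + 3)*(-1049)) - 2927170 = (386 - 67*(-1049)) - 2927170 = (386 + 70283) - 2927170 = 70669 - 2927170 = -2856501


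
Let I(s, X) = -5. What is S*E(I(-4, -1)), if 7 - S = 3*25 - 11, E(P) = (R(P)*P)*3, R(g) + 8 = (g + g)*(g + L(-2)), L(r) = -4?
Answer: 70110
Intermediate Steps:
R(g) = -8 + 2*g*(-4 + g) (R(g) = -8 + (g + g)*(g - 4) = -8 + (2*g)*(-4 + g) = -8 + 2*g*(-4 + g))
E(P) = 3*P*(-8 - 8*P + 2*P²) (E(P) = ((-8 - 8*P + 2*P²)*P)*3 = (P*(-8 - 8*P + 2*P²))*3 = 3*P*(-8 - 8*P + 2*P²))
S = -57 (S = 7 - (3*25 - 11) = 7 - (75 - 11) = 7 - 1*64 = 7 - 64 = -57)
S*E(I(-4, -1)) = -342*(-5)*(-4 + (-5)² - 4*(-5)) = -342*(-5)*(-4 + 25 + 20) = -342*(-5)*41 = -57*(-1230) = 70110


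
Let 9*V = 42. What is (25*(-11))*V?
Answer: -3850/3 ≈ -1283.3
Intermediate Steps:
V = 14/3 (V = (⅑)*42 = 14/3 ≈ 4.6667)
(25*(-11))*V = (25*(-11))*(14/3) = -275*14/3 = -3850/3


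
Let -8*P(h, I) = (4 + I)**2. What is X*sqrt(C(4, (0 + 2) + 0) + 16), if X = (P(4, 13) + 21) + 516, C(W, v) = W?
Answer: 4007*sqrt(5)/4 ≈ 2240.0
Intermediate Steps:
P(h, I) = -(4 + I)**2/8
X = 4007/8 (X = (-(4 + 13)**2/8 + 21) + 516 = (-1/8*17**2 + 21) + 516 = (-1/8*289 + 21) + 516 = (-289/8 + 21) + 516 = -121/8 + 516 = 4007/8 ≈ 500.88)
X*sqrt(C(4, (0 + 2) + 0) + 16) = 4007*sqrt(4 + 16)/8 = 4007*sqrt(20)/8 = 4007*(2*sqrt(5))/8 = 4007*sqrt(5)/4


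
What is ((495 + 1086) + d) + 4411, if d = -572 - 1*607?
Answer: 4813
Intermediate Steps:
d = -1179 (d = -572 - 607 = -1179)
((495 + 1086) + d) + 4411 = ((495 + 1086) - 1179) + 4411 = (1581 - 1179) + 4411 = 402 + 4411 = 4813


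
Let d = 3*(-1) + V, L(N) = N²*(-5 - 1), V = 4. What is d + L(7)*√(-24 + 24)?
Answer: 1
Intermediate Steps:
L(N) = -6*N² (L(N) = N²*(-6) = -6*N²)
d = 1 (d = 3*(-1) + 4 = -3 + 4 = 1)
d + L(7)*√(-24 + 24) = 1 + (-6*7²)*√(-24 + 24) = 1 + (-6*49)*√0 = 1 - 294*0 = 1 + 0 = 1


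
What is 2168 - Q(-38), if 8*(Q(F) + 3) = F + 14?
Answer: 2174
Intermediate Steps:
Q(F) = -5/4 + F/8 (Q(F) = -3 + (F + 14)/8 = -3 + (14 + F)/8 = -3 + (7/4 + F/8) = -5/4 + F/8)
2168 - Q(-38) = 2168 - (-5/4 + (1/8)*(-38)) = 2168 - (-5/4 - 19/4) = 2168 - 1*(-6) = 2168 + 6 = 2174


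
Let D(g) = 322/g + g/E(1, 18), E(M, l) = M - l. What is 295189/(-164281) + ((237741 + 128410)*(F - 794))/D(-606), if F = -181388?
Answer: -56447482569137142251/29715311561 ≈ -1.8996e+9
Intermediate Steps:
D(g) = 322/g - g/17 (D(g) = 322/g + g/(1 - 1*18) = 322/g + g/(1 - 18) = 322/g + g/(-17) = 322/g + g*(-1/17) = 322/g - g/17)
295189/(-164281) + ((237741 + 128410)*(F - 794))/D(-606) = 295189/(-164281) + ((237741 + 128410)*(-181388 - 794))/(322/(-606) - 1/17*(-606)) = 295189*(-1/164281) + (366151*(-182182))/(322*(-1/606) + 606/17) = -295189/164281 - 66706121482/(-161/303 + 606/17) = -295189/164281 - 66706121482/180881/5151 = -295189/164281 - 66706121482*5151/180881 = -295189/164281 - 343603231753782/180881 = -56447482569137142251/29715311561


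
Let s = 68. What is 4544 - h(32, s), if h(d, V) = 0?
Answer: 4544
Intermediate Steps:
4544 - h(32, s) = 4544 - 1*0 = 4544 + 0 = 4544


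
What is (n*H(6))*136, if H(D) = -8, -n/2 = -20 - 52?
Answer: -156672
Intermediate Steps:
n = 144 (n = -2*(-20 - 52) = -2*(-72) = 144)
(n*H(6))*136 = (144*(-8))*136 = -1152*136 = -156672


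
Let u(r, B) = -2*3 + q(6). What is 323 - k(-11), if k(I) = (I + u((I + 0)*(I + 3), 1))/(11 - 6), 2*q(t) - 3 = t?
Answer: 651/2 ≈ 325.50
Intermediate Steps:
q(t) = 3/2 + t/2
u(r, B) = -3/2 (u(r, B) = -2*3 + (3/2 + (½)*6) = -6 + (3/2 + 3) = -6 + 9/2 = -3/2)
k(I) = -3/10 + I/5 (k(I) = (I - 3/2)/(11 - 6) = (-3/2 + I)/5 = (-3/2 + I)*(⅕) = -3/10 + I/5)
323 - k(-11) = 323 - (-3/10 + (⅕)*(-11)) = 323 - (-3/10 - 11/5) = 323 - 1*(-5/2) = 323 + 5/2 = 651/2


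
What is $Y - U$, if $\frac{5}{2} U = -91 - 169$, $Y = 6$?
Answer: $110$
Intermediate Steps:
$U = -104$ ($U = \frac{2 \left(-91 - 169\right)}{5} = \frac{2}{5} \left(-260\right) = -104$)
$Y - U = 6 - -104 = 6 + 104 = 110$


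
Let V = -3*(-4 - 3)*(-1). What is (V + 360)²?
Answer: 114921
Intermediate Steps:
V = -21 (V = -3*(-7)*(-1) = 21*(-1) = -21)
(V + 360)² = (-21 + 360)² = 339² = 114921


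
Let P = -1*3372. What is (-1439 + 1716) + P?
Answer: -3095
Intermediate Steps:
P = -3372
(-1439 + 1716) + P = (-1439 + 1716) - 3372 = 277 - 3372 = -3095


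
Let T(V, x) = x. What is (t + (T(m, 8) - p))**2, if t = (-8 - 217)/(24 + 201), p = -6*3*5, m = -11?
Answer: 9409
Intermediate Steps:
p = -90 (p = -18*5 = -90)
t = -1 (t = -225/225 = -225*1/225 = -1)
(t + (T(m, 8) - p))**2 = (-1 + (8 - 1*(-90)))**2 = (-1 + (8 + 90))**2 = (-1 + 98)**2 = 97**2 = 9409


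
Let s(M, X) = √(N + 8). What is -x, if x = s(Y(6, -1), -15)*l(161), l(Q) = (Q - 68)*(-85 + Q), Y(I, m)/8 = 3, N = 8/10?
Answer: -14136*√55/5 ≈ -20967.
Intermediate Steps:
N = ⅘ (N = 8*(⅒) = ⅘ ≈ 0.80000)
Y(I, m) = 24 (Y(I, m) = 8*3 = 24)
l(Q) = (-85 + Q)*(-68 + Q) (l(Q) = (-68 + Q)*(-85 + Q) = (-85 + Q)*(-68 + Q))
s(M, X) = 2*√55/5 (s(M, X) = √(⅘ + 8) = √(44/5) = 2*√55/5)
x = 14136*√55/5 (x = (2*√55/5)*(5780 + 161² - 153*161) = (2*√55/5)*(5780 + 25921 - 24633) = (2*√55/5)*7068 = 14136*√55/5 ≈ 20967.)
-x = -14136*√55/5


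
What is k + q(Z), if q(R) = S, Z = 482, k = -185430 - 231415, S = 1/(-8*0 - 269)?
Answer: -112131306/269 ≈ -4.1685e+5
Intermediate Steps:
S = -1/269 (S = 1/(0 - 269) = 1/(-269) = -1/269 ≈ -0.0037175)
k = -416845
q(R) = -1/269
k + q(Z) = -416845 - 1/269 = -112131306/269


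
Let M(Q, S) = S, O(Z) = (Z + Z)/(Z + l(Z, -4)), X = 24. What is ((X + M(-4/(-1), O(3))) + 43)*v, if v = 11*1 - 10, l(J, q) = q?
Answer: 61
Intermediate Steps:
O(Z) = 2*Z/(-4 + Z) (O(Z) = (Z + Z)/(Z - 4) = (2*Z)/(-4 + Z) = 2*Z/(-4 + Z))
v = 1 (v = 11 - 10 = 1)
((X + M(-4/(-1), O(3))) + 43)*v = ((24 + 2*3/(-4 + 3)) + 43)*1 = ((24 + 2*3/(-1)) + 43)*1 = ((24 + 2*3*(-1)) + 43)*1 = ((24 - 6) + 43)*1 = (18 + 43)*1 = 61*1 = 61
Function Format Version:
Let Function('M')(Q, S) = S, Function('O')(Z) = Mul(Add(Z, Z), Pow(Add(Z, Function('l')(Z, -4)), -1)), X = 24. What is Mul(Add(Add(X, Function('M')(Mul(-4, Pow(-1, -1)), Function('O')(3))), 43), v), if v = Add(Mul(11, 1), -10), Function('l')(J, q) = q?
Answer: 61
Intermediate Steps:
Function('O')(Z) = Mul(2, Z, Pow(Add(-4, Z), -1)) (Function('O')(Z) = Mul(Add(Z, Z), Pow(Add(Z, -4), -1)) = Mul(Mul(2, Z), Pow(Add(-4, Z), -1)) = Mul(2, Z, Pow(Add(-4, Z), -1)))
v = 1 (v = Add(11, -10) = 1)
Mul(Add(Add(X, Function('M')(Mul(-4, Pow(-1, -1)), Function('O')(3))), 43), v) = Mul(Add(Add(24, Mul(2, 3, Pow(Add(-4, 3), -1))), 43), 1) = Mul(Add(Add(24, Mul(2, 3, Pow(-1, -1))), 43), 1) = Mul(Add(Add(24, Mul(2, 3, -1)), 43), 1) = Mul(Add(Add(24, -6), 43), 1) = Mul(Add(18, 43), 1) = Mul(61, 1) = 61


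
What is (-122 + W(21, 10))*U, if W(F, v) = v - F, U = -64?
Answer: 8512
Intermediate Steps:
(-122 + W(21, 10))*U = (-122 + (10 - 1*21))*(-64) = (-122 + (10 - 21))*(-64) = (-122 - 11)*(-64) = -133*(-64) = 8512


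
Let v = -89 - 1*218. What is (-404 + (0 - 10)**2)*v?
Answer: 93328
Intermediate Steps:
v = -307 (v = -89 - 218 = -307)
(-404 + (0 - 10)**2)*v = (-404 + (0 - 10)**2)*(-307) = (-404 + (-10)**2)*(-307) = (-404 + 100)*(-307) = -304*(-307) = 93328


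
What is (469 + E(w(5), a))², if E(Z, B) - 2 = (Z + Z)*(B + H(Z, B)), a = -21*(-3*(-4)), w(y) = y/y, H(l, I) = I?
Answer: 288369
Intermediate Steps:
w(y) = 1
a = -252 (a = -21*12 = -7*36 = -252)
E(Z, B) = 2 + 4*B*Z (E(Z, B) = 2 + (Z + Z)*(B + B) = 2 + (2*Z)*(2*B) = 2 + 4*B*Z)
(469 + E(w(5), a))² = (469 + (2 + 4*(-252)*1))² = (469 + (2 - 1008))² = (469 - 1006)² = (-537)² = 288369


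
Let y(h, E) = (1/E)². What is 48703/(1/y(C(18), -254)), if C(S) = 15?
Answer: 48703/64516 ≈ 0.75490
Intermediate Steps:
y(h, E) = E⁻²
48703/(1/y(C(18), -254)) = 48703/(1/((-254)⁻²)) = 48703/(1/(1/64516)) = 48703/64516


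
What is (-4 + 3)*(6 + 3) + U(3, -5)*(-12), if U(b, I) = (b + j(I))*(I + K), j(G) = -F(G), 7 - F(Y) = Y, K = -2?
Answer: -765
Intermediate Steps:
F(Y) = 7 - Y
j(G) = -7 + G (j(G) = -(7 - G) = -7 + G)
U(b, I) = (-2 + I)*(-7 + I + b) (U(b, I) = (b + (-7 + I))*(I - 2) = (-7 + I + b)*(-2 + I) = (-2 + I)*(-7 + I + b))
(-4 + 3)*(6 + 3) + U(3, -5)*(-12) = (-4 + 3)*(6 + 3) + (14 + (-5)² - 9*(-5) - 2*3 - 5*3)*(-12) = -1*9 + (14 + 25 + 45 - 6 - 15)*(-12) = -9 + 63*(-12) = -9 - 756 = -765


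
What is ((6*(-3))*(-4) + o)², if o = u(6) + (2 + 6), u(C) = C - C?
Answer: 6400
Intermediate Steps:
u(C) = 0
o = 8 (o = 0 + (2 + 6) = 0 + 8 = 8)
((6*(-3))*(-4) + o)² = ((6*(-3))*(-4) + 8)² = (-18*(-4) + 8)² = (72 + 8)² = 80² = 6400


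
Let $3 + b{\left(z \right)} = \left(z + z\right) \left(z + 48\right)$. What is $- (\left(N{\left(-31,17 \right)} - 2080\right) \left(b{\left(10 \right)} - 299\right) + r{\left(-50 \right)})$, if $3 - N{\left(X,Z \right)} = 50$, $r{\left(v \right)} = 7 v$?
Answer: $1825316$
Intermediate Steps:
$b{\left(z \right)} = -3 + 2 z \left(48 + z\right)$ ($b{\left(z \right)} = -3 + \left(z + z\right) \left(z + 48\right) = -3 + 2 z \left(48 + z\right)$)
$N{\left(X,Z \right)} = -47$ ($N{\left(X,Z \right)} = 3 - 50 = -47$)
$- (\left(N{\left(-31,17 \right)} - 2080\right) \left(b{\left(10 \right)} - 299\right) + r{\left(-50 \right)}) = - (\left(-47 - 2080\right) \left(\left(-3 + 2 \cdot 10^{2} + 96 \cdot 10\right) - 299\right) + 7 \left(-50\right)) = - (- 2127 \left(\left(-3 + 2 \cdot 100 + 960\right) - 299\right) - 350) = - (- 2127 \left(\left(-3 + 200 + 960\right) - 299\right) - 350) = - (- 2127 \left(1157 - 299\right) - 350) = - (\left(-2127\right) 858 - 350) = - (-1824966 - 350) = \left(-1\right) \left(-1825316\right) = 1825316$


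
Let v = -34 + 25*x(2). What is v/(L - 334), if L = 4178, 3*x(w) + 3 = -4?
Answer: -277/11532 ≈ -0.024020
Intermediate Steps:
x(w) = -7/3 (x(w) = -1 + (⅓)*(-4) = -1 - 4/3 = -7/3)
v = -277/3 (v = -34 + 25*(-7/3) = -34 - 175/3 = -277/3 ≈ -92.333)
v/(L - 334) = -277/(3*(4178 - 334)) = -277/3/3844 = -277/3*1/3844 = -277/11532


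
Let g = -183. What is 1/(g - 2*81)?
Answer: -1/345 ≈ -0.0028986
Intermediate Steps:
1/(g - 2*81) = 1/(-183 - 2*81) = 1/(-183 - 162) = 1/(-345) = -1/345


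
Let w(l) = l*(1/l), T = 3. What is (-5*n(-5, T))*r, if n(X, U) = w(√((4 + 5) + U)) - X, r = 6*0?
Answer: 0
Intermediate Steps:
w(l) = 1 (w(l) = l/l = 1)
r = 0
n(X, U) = 1 - X
(-5*n(-5, T))*r = -5*(1 - 1*(-5))*0 = -5*(1 + 5)*0 = -5*6*0 = -30*0 = 0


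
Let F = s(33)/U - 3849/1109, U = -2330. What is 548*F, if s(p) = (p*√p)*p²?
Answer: -2109252/1109 - 9846738*√33/1165 ≈ -50456.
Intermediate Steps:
s(p) = p^(7/2) (s(p) = p^(3/2)*p² = p^(7/2))
F = -3849/1109 - 35937*√33/2330 (F = 33^(7/2)/(-2330) - 3849/1109 = (35937*√33)*(-1/2330) - 3849*1/1109 = -35937*√33/2330 - 3849/1109 = -3849/1109 - 35937*√33/2330 ≈ -92.073)
548*F = 548*(-3849/1109 - 35937*√33/2330) = -2109252/1109 - 9846738*√33/1165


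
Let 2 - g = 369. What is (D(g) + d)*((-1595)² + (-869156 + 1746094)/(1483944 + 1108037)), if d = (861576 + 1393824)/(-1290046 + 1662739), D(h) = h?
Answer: -295684332268198552351/322004391611 ≈ -9.1826e+8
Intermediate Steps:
g = -367 (g = 2 - 1*369 = 2 - 369 = -367)
d = 751800/124231 (d = 2255400/372693 = 2255400*(1/372693) = 751800/124231 ≈ 6.0516)
(D(g) + d)*((-1595)² + (-869156 + 1746094)/(1483944 + 1108037)) = (-367 + 751800/124231)*((-1595)² + (-869156 + 1746094)/(1483944 + 1108037)) = -44840977*(2544025 + 876938/2591981)/124231 = -44840977/124231*6594065340463/2591981 = -295684332268198552351/322004391611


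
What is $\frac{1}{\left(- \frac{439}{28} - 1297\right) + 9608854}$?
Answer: $\frac{28}{269011157} \approx 1.0408 \cdot 10^{-7}$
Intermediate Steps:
$\frac{1}{\left(- \frac{439}{28} - 1297\right) + 9608854} = \frac{1}{- \frac{36755}{28} + 9608854} = \frac{1}{\frac{269011157}{28}} = \frac{28}{269011157}$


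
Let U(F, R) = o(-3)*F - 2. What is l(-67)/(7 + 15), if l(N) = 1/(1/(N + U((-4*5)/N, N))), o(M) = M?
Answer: -4683/1474 ≈ -3.1771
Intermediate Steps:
U(F, R) = -2 - 3*F (U(F, R) = -3*F - 2 = -2 - 3*F)
l(N) = -2 + N + 60/N (l(N) = 1/(1/(N + (-2 - 3*(-4*5)/N))) = 1/(1/(N + (-2 - (-60)/N))) = 1/(1/(N + (-2 + 60/N))) = 1/(1/(-2 + N + 60/N)) = -2 + N + 60/N)
l(-67)/(7 + 15) = (-2 - 67 + 60/(-67))/(7 + 15) = (-2 - 67 + 60*(-1/67))/22 = (-2 - 67 - 60/67)*(1/22) = -4683/67*1/22 = -4683/1474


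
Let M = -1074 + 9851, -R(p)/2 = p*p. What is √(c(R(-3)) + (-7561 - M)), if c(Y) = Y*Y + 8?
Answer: I*√16006 ≈ 126.51*I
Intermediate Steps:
R(p) = -2*p² (R(p) = -2*p*p = -2*p²)
c(Y) = 8 + Y² (c(Y) = Y² + 8 = 8 + Y²)
M = 8777
√(c(R(-3)) + (-7561 - M)) = √((8 + (-2*(-3)²)²) + (-7561 - 1*8777)) = √((8 + (-2*9)²) + (-7561 - 8777)) = √((8 + (-18)²) - 16338) = √((8 + 324) - 16338) = √(332 - 16338) = √(-16006) = I*√16006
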